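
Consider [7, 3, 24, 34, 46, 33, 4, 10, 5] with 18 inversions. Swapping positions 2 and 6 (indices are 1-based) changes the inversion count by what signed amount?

+3

Positions 2 and 6 hold 3 and 33; after swapping, the array is [7, 33, 24, 34, 46, 3, 4, 10, 5].
Sweep left to right; for each value list the smaller values that follow it:
7 → 3, 4, 5 → 3
33 → 24, 3, 4, 10, 5 → 5
24 → 3, 4, 10, 5 → 4
34 → 3, 4, 10, 5 → 4
46 → 3, 4, 10, 5 → 4
3 → none → 0
4 → none → 0
10 → 5 → 1
5 → none → 0
Sum: 3 + 5 + 4 + 4 + 4 + 0 + 0 + 1 + 0 = 21
Change: 21 − 18 = +3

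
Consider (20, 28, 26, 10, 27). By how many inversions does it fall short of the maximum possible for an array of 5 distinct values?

5

Maximum inversions for 5 distinct elements is C(5, 2) = 5·4/2 = 10.
Current inversions — for each element, count later smaller elements:
20: 1
28: 3
26: 1
10: 0
27: 0
Current total: 1 + 3 + 1 + 0 + 0 = 5
Shortfall: 10 − 5 = 5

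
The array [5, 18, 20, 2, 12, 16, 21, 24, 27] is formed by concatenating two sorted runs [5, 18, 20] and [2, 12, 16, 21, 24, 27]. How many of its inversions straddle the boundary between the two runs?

There are 7 cross-inversions.

Take each right-half value and tally the left-half values above it:
r = 2: 5, 18, 20 → 3
r = 12: 18, 20 → 2
r = 16: 18, 20 → 2
r = 21: none → 0
r = 24: none → 0
r = 27: none → 0
Cross-inversions: 3 + 2 + 2 + 0 + 0 + 0 = 7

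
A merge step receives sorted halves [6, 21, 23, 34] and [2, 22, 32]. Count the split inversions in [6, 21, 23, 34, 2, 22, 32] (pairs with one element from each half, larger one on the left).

Split inversions: 7

Count, for every r in R, how many entries of L exceed r:
r = 2: 6, 21, 23, 34 → 4
r = 22: 23, 34 → 2
r = 32: 34 → 1
Cross-inversions: 4 + 2 + 1 = 7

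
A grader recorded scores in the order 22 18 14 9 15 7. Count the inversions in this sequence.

13 inversions

Sweep left to right; for each value list the smaller values that follow it:
22: 5
18: 4
14: 2
9: 1
15: 1
7: 0
Sum: 5 + 4 + 2 + 1 + 1 + 0 = 13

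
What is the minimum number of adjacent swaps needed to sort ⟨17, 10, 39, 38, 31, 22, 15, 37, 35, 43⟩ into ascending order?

There are 17 adjacent swaps.

Each adjacent swap fixes exactly one inversion, so the minimum swap count equals the number of inversions.
Count inversions — for each element, later elements that are smaller:
17: 10, 15 → 2
10: none → 0
39: 38, 31, 22, 15, 37, 35 → 6
38: 31, 22, 15, 37, 35 → 5
31: 22, 15 → 2
22: 15 → 1
15: none → 0
37: 35 → 1
35: none → 0
43: none → 0
Total inversions: 2 + 0 + 6 + 5 + 2 + 1 + 0 + 1 + 0 + 0 = 17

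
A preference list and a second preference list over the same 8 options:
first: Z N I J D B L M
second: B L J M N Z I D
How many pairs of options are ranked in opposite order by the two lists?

18

Assign each item its position (1..8) in the first ordering, then rewrite the second ordering as that position sequence:
positions: Z→1, N→2, I→3, J→4, D→5, B→6, L→7, M→8
second ordering as positions: [6, 7, 4, 8, 2, 1, 3, 5]
Discordant pairs = inversions in this position sequence.
6: 4, 2, 1, 3, 5 → 5
7: 4, 2, 1, 3, 5 → 5
4: 2, 1, 3 → 3
8: 2, 1, 3, 5 → 4
2: 1 → 1
1: 0
3: 0
5: 0
Total: 5 + 5 + 3 + 4 + 1 + 0 + 0 + 0 = 18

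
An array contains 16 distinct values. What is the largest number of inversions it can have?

Inversions: 120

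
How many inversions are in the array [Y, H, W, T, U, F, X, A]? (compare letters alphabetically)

For each element, count later entries that are smaller:
Y → H, W, T, U, F, X, A → 7
H → F, A → 2
W → T, U, F, A → 4
T → F, A → 2
U → F, A → 2
F → A → 1
X → A → 1
A → none → 0
Sum: 7 + 2 + 4 + 2 + 2 + 1 + 1 + 0 = 19

19 inversions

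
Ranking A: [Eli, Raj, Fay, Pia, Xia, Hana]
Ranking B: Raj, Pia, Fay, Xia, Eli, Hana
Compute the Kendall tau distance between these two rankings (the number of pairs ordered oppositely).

5 discordant pairs

Assign each item its position (1..6) in the first ordering, then rewrite the second ordering as that position sequence:
positions: Eli→1, Raj→2, Fay→3, Pia→4, Xia→5, Hana→6
second ordering as positions: [2, 4, 3, 5, 1, 6]
Discordant pairs = inversions in this position sequence.
2: 1 → 1
4: 3, 1 → 2
3: 1 → 1
5: 1 → 1
1: 0
6: 0
Total: 1 + 2 + 1 + 1 + 0 + 0 = 5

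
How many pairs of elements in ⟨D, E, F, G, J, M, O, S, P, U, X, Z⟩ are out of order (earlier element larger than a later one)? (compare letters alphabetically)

Sweep left to right; for each value list the smaller values that follow it:
D: 0
E: 0
F: 0
G: 0
J: 0
M: 0
O: 0
S: 1
P: 0
U: 0
X: 0
Z: 0
Sum: 0 + 0 + 0 + 0 + 0 + 0 + 0 + 1 + 0 + 0 + 0 + 0 = 1

1 inversion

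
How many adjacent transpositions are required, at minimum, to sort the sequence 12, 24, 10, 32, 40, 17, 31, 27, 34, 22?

The minimum number of adjacent swaps to sort an array equals its inversion count, since every such swap removes exactly one inversion.
Count inversions — for each element, later elements that are smaller:
12: 10 → 1
24: 10, 17, 22 → 3
10: none → 0
32: 17, 31, 27, 22 → 4
40: 17, 31, 27, 34, 22 → 5
17: none → 0
31: 27, 22 → 2
27: 22 → 1
34: 22 → 1
22: none → 0
Total inversions: 1 + 3 + 0 + 4 + 5 + 0 + 2 + 1 + 1 + 0 = 17

17 adjacent swaps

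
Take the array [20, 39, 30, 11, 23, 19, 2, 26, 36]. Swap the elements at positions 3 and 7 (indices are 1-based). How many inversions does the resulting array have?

12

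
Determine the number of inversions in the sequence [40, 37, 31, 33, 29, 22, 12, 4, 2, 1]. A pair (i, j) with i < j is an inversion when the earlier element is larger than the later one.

44

Count, for each position, how many later elements it exceeds:
40: 9
37: 8
31: 6
33: 6
29: 5
22: 4
12: 3
4: 2
2: 1
1: 0
Sum: 9 + 8 + 6 + 6 + 5 + 4 + 3 + 2 + 1 + 0 = 44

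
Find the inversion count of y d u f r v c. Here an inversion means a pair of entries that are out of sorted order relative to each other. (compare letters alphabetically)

For each element, count later entries that are smaller:
y: 6
d: 1
u: 3
f: 1
r: 1
v: 1
c: 0
Sum: 6 + 1 + 3 + 1 + 1 + 1 + 0 = 13

There are 13 inversions.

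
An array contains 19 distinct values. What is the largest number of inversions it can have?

A reversed (strictly descending) arrangement makes every pair an inversion, giving C(19, 2) inversions.
C(19, 2) = 19·18/2 = 171

171 inversions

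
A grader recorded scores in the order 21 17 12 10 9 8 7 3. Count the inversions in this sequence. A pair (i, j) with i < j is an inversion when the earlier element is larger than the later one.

28 inversions

Sweep left to right; for each value list the smaller values that follow it:
21 → 17, 12, 10, 9, 8, 7, 3 → 7
17 → 12, 10, 9, 8, 7, 3 → 6
12 → 10, 9, 8, 7, 3 → 5
10 → 9, 8, 7, 3 → 4
9 → 8, 7, 3 → 3
8 → 7, 3 → 2
7 → 3 → 1
3 → none → 0
Sum: 7 + 6 + 5 + 4 + 3 + 2 + 1 + 0 = 28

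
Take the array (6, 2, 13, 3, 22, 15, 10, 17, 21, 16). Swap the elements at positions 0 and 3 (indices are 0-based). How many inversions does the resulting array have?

11

Positions 0 and 3 hold 6 and 3; after swapping, the array is [3, 2, 13, 6, 22, 15, 10, 17, 21, 16].
Element-by-element contributions:
3: 1
2: 0
13: 2
6: 0
22: 5
15: 1
10: 0
17: 1
21: 1
16: 0
Sum: 1 + 0 + 2 + 0 + 5 + 1 + 0 + 1 + 1 + 0 = 11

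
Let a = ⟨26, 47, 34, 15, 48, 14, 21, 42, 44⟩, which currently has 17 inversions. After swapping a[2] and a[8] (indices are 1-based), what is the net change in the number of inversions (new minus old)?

Positions 2 and 8 hold 47 and 42; after swapping, the array is [26, 42, 34, 15, 48, 14, 21, 47, 44].
Sweep left to right; for each value list the smaller values that follow it:
26 → 15, 14, 21 → 3
42 → 34, 15, 14, 21 → 4
34 → 15, 14, 21 → 3
15 → 14 → 1
48 → 14, 21, 47, 44 → 4
14 → none → 0
21 → none → 0
47 → 44 → 1
44 → none → 0
Sum: 3 + 4 + 3 + 1 + 4 + 0 + 0 + 1 + 0 = 16
Change: 16 − 17 = -1

-1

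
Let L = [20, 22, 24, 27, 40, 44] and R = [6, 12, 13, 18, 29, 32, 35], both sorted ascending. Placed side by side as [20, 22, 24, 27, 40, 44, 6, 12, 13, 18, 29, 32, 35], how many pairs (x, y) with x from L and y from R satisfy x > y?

30 cross-inversions

Count, for every r in R, how many entries of L exceed r:
r = 6: 20, 22, 24, 27, 40, 44 → 6
r = 12: 20, 22, 24, 27, 40, 44 → 6
r = 13: 20, 22, 24, 27, 40, 44 → 6
r = 18: 20, 22, 24, 27, 40, 44 → 6
r = 29: 40, 44 → 2
r = 32: 40, 44 → 2
r = 35: 40, 44 → 2
Cross-inversions: 6 + 6 + 6 + 6 + 2 + 2 + 2 = 30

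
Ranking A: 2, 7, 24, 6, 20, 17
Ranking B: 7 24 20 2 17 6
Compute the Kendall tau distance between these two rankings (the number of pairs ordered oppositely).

Assign each item its position (1..6) in the first ordering, then rewrite the second ordering as that position sequence:
positions: 2→1, 7→2, 24→3, 6→4, 20→5, 17→6
second ordering as positions: [2, 3, 5, 1, 6, 4]
Discordant pairs = inversions in this position sequence.
2: 1 → 1
3: 1 → 1
5: 1, 4 → 2
1: 0
6: 4 → 1
4: 0
Total: 1 + 1 + 2 + 0 + 1 + 0 = 5

5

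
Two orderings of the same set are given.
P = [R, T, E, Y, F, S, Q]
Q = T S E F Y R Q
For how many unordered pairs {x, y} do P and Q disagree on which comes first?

9 disagreeing pairs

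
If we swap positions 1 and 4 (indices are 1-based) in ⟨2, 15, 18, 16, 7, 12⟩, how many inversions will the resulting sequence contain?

Positions 1 and 4 hold 2 and 16; after swapping, the array is [16, 15, 18, 2, 7, 12].
Element-by-element contributions:
16 → 15, 2, 7, 12 → 4
15 → 2, 7, 12 → 3
18 → 2, 7, 12 → 3
2 → none → 0
7 → none → 0
12 → none → 0
Sum: 4 + 3 + 3 + 0 + 0 + 0 = 10

10 inversions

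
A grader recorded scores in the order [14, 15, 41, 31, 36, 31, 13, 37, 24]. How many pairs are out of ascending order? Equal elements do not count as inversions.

16 out-of-order pairs

Element-by-element contributions:
14 → 13 → 1
15 → 13 → 1
41 → 31, 36, 31, 13, 37, 24 → 6
31 → 13, 24 → 2
36 → 31, 13, 24 → 3
31 → 13, 24 → 2
13 → none → 0
37 → 24 → 1
24 → none → 0
Sum: 1 + 1 + 6 + 2 + 3 + 2 + 0 + 1 + 0 = 16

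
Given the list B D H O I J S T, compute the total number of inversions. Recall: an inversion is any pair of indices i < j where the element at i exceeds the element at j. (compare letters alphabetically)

2

Sweep left to right; for each value list the smaller values that follow it:
B: 0
D: 0
H: 0
O: 2
I: 0
J: 0
S: 0
T: 0
Sum: 0 + 0 + 0 + 2 + 0 + 0 + 0 + 0 = 2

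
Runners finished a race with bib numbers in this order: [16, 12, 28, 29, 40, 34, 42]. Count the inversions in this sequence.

Out-of-order index pairs (0-indexed):
(0,1): 16 > 12
(4,5): 40 > 34
That's 2 pairs.

2 inversions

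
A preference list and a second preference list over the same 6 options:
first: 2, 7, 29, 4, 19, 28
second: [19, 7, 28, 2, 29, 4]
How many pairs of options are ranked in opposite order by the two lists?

8 pairs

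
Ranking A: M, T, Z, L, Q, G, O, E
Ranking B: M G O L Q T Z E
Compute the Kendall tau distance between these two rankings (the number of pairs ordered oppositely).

Assign each item its position (1..8) in the first ordering, then rewrite the second ordering as that position sequence:
positions: M→1, T→2, Z→3, L→4, Q→5, G→6, O→7, E→8
second ordering as positions: [1, 6, 7, 4, 5, 2, 3, 8]
Discordant pairs = inversions in this position sequence.
1: 0
6: 4, 5, 2, 3 → 4
7: 4, 5, 2, 3 → 4
4: 2, 3 → 2
5: 2, 3 → 2
2: 0
3: 0
8: 0
Total: 0 + 4 + 4 + 2 + 2 + 0 + 0 + 0 = 12

12 discordant pairs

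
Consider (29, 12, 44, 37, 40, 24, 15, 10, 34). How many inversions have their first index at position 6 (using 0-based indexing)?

The element at index 6 is 15.
Elements after it: 10, 34
Those smaller than 15: 10

1 such element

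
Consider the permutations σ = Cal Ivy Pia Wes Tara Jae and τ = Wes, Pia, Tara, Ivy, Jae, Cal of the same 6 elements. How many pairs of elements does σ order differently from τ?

Assign each item its position (1..6) in the first ordering, then rewrite the second ordering as that position sequence:
positions: Cal→1, Ivy→2, Pia→3, Wes→4, Tara→5, Jae→6
second ordering as positions: [4, 3, 5, 2, 6, 1]
Discordant pairs = inversions in this position sequence.
4: 3, 2, 1 → 3
3: 2, 1 → 2
5: 2, 1 → 2
2: 1 → 1
6: 1 → 1
1: 0
Total: 3 + 2 + 2 + 1 + 1 + 0 = 9

9 discordant pairs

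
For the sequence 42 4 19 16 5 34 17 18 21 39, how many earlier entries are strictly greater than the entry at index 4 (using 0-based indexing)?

The element at index 4 is 5.
Elements before it: 42, 4, 19, 16
Those larger than 5: 42, 19, 16

3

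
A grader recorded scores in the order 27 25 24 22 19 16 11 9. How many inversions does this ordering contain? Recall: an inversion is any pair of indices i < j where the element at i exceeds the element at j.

Inversions: 28

Element-by-element contributions:
27 → 25, 24, 22, 19, 16, 11, 9 → 7
25 → 24, 22, 19, 16, 11, 9 → 6
24 → 22, 19, 16, 11, 9 → 5
22 → 19, 16, 11, 9 → 4
19 → 16, 11, 9 → 3
16 → 11, 9 → 2
11 → 9 → 1
9 → none → 0
Sum: 7 + 6 + 5 + 4 + 3 + 2 + 1 + 0 = 28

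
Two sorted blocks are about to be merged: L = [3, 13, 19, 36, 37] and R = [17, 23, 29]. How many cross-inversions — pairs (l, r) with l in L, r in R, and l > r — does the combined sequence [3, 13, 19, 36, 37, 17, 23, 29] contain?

There are 7 split inversions.

For each element r of the right run, count left-run elements greater than r:
r = 17: 19, 36, 37 → 3
r = 23: 36, 37 → 2
r = 29: 36, 37 → 2
Cross-inversions: 3 + 2 + 2 = 7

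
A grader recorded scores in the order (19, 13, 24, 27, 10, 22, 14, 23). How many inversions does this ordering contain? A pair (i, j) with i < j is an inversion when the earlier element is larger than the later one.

13 inversions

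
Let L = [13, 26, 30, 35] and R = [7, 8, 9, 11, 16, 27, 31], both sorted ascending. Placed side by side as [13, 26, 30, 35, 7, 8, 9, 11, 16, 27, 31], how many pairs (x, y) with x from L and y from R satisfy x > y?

22 split inversions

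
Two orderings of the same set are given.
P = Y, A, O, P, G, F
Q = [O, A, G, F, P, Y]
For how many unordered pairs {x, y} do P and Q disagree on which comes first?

Assign each item its position (1..6) in the first ordering, then rewrite the second ordering as that position sequence:
positions: Y→1, A→2, O→3, P→4, G→5, F→6
second ordering as positions: [3, 2, 5, 6, 4, 1]
Discordant pairs = inversions in this position sequence.
3: 2, 1 → 2
2: 1 → 1
5: 4, 1 → 2
6: 4, 1 → 2
4: 1 → 1
1: 0
Total: 2 + 1 + 2 + 2 + 1 + 0 = 8

Disagreeing pairs: 8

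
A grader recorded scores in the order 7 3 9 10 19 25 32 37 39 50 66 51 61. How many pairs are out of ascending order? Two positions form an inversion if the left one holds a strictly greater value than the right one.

For each element, count later entries that are smaller:
7 → 3 → 1
3 → none → 0
9 → none → 0
10 → none → 0
19 → none → 0
25 → none → 0
32 → none → 0
37 → none → 0
39 → none → 0
50 → none → 0
66 → 51, 61 → 2
51 → none → 0
61 → none → 0
Sum: 1 + 0 + 0 + 0 + 0 + 0 + 0 + 0 + 0 + 0 + 2 + 0 + 0 = 3

3 inversions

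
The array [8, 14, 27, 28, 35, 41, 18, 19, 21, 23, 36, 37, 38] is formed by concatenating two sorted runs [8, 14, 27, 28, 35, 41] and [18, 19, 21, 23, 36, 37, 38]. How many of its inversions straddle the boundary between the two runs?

For each element r of the right run, count left-run elements greater than r:
r = 18: 27, 28, 35, 41 → 4
r = 19: 27, 28, 35, 41 → 4
r = 21: 27, 28, 35, 41 → 4
r = 23: 27, 28, 35, 41 → 4
r = 36: 41 → 1
r = 37: 41 → 1
r = 38: 41 → 1
Cross-inversions: 4 + 4 + 4 + 4 + 1 + 1 + 1 = 19

19 split inversions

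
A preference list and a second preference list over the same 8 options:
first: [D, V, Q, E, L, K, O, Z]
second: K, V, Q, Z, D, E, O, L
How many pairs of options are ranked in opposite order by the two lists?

Pairs: 12

Assign each item its position (1..8) in the first ordering, then rewrite the second ordering as that position sequence:
positions: D→1, V→2, Q→3, E→4, L→5, K→6, O→7, Z→8
second ordering as positions: [6, 2, 3, 8, 1, 4, 7, 5]
Discordant pairs = inversions in this position sequence.
6: 2, 3, 1, 4, 5 → 5
2: 1 → 1
3: 1 → 1
8: 1, 4, 7, 5 → 4
1: 0
4: 0
7: 5 → 1
5: 0
Total: 5 + 1 + 1 + 4 + 0 + 0 + 1 + 0 = 12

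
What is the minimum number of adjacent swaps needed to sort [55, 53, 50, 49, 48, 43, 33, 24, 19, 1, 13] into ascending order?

There are 54 swaps.

Minimum adjacent swaps = number of inversions (each swap of adjacent out-of-order elements removes one inversion and no swap can remove more).
Count inversions — for each element, later elements that are smaller:
55: 53, 50, 49, 48, 43, 33, 24, 19, 1, 13 → 10
53: 50, 49, 48, 43, 33, 24, 19, 1, 13 → 9
50: 49, 48, 43, 33, 24, 19, 1, 13 → 8
49: 48, 43, 33, 24, 19, 1, 13 → 7
48: 43, 33, 24, 19, 1, 13 → 6
43: 33, 24, 19, 1, 13 → 5
33: 24, 19, 1, 13 → 4
24: 19, 1, 13 → 3
19: 1, 13 → 2
1: none → 0
13: none → 0
Total inversions: 10 + 9 + 8 + 7 + 6 + 5 + 4 + 3 + 2 + 0 + 0 = 54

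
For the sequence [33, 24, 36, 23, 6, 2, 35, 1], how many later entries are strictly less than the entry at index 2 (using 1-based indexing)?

4

The element at index 2 is 24.
Elements after it: 36, 23, 6, 2, 35, 1
Those smaller than 24: 23, 6, 2, 1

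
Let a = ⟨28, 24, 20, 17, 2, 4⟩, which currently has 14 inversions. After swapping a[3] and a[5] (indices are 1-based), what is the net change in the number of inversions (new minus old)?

-3

Positions 3 and 5 hold 20 and 2; after swapping, the array is [28, 24, 2, 17, 20, 4].
Count, for each position, how many later elements it exceeds:
28 → 24, 2, 17, 20, 4 → 5
24 → 2, 17, 20, 4 → 4
2 → none → 0
17 → 4 → 1
20 → 4 → 1
4 → none → 0
Sum: 5 + 4 + 0 + 1 + 1 + 0 = 11
Change: 11 − 14 = -3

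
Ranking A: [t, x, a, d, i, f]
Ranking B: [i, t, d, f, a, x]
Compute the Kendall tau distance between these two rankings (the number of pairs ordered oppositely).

Assign each item its position (1..6) in the first ordering, then rewrite the second ordering as that position sequence:
positions: t→1, x→2, a→3, d→4, i→5, f→6
second ordering as positions: [5, 1, 4, 6, 3, 2]
Discordant pairs = inversions in this position sequence.
5: 1, 4, 3, 2 → 4
1: 0
4: 3, 2 → 2
6: 3, 2 → 2
3: 2 → 1
2: 0
Total: 4 + 0 + 2 + 2 + 1 + 0 = 9

9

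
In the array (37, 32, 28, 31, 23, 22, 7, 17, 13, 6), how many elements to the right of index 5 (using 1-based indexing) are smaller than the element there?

The element at index 5 is 23.
Elements after it: 22, 7, 17, 13, 6
Those smaller than 23: 22, 7, 17, 13, 6

5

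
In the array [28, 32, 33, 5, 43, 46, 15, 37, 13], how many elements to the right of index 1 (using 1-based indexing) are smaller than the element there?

The element at index 1 is 28.
Elements after it: 32, 33, 5, 43, 46, 15, 37, 13
Those smaller than 28: 5, 15, 13

3 such elements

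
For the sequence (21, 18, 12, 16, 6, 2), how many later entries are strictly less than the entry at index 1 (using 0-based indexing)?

4

The element at index 1 is 18.
Elements after it: 12, 16, 6, 2
Those smaller than 18: 12, 16, 6, 2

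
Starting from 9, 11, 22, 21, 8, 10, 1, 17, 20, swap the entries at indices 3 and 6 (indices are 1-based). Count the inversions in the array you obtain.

Inversions: 15

Positions 3 and 6 hold 22 and 10; after swapping, the array is [9, 11, 10, 21, 8, 22, 1, 17, 20].
Sweep left to right; for each value list the smaller values that follow it:
9 → 8, 1 → 2
11 → 10, 8, 1 → 3
10 → 8, 1 → 2
21 → 8, 1, 17, 20 → 4
8 → 1 → 1
22 → 1, 17, 20 → 3
1 → none → 0
17 → none → 0
20 → none → 0
Sum: 2 + 3 + 2 + 4 + 1 + 3 + 0 + 0 + 0 = 15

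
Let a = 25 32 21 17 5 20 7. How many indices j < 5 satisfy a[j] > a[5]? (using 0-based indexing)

3 such elements

The element at index 5 is 20.
Elements before it: 25, 32, 21, 17, 5
Those larger than 20: 25, 32, 21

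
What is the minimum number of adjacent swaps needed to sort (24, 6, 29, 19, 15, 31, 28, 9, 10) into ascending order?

The minimum number of adjacent swaps to sort an array equals its inversion count, since every such swap removes exactly one inversion.
Count inversions — for each element, later elements that are smaller:
24: 6, 19, 15, 9, 10 → 5
6: none → 0
29: 19, 15, 28, 9, 10 → 5
19: 15, 9, 10 → 3
15: 9, 10 → 2
31: 28, 9, 10 → 3
28: 9, 10 → 2
9: none → 0
10: none → 0
Total inversions: 5 + 0 + 5 + 3 + 2 + 3 + 2 + 0 + 0 = 20

20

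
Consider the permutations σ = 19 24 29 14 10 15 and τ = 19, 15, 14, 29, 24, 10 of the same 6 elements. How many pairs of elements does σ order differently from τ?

Assign each item its position (1..6) in the first ordering, then rewrite the second ordering as that position sequence:
positions: 19→1, 24→2, 29→3, 14→4, 10→5, 15→6
second ordering as positions: [1, 6, 4, 3, 2, 5]
Discordant pairs = inversions in this position sequence.
1: 0
6: 4, 3, 2, 5 → 4
4: 3, 2 → 2
3: 2 → 1
2: 0
5: 0
Total: 0 + 4 + 2 + 1 + 0 + 0 = 7

7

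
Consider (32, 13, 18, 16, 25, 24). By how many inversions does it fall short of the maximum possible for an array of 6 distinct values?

Maximum inversions for 6 distinct elements is C(6, 2) = 6·5/2 = 15.
Current inversions — for each element, count later smaller elements:
32: 5
13: 0
18: 1
16: 0
25: 1
24: 0
Current total: 5 + 0 + 1 + 0 + 1 + 0 = 7
Shortfall: 15 − 7 = 8

8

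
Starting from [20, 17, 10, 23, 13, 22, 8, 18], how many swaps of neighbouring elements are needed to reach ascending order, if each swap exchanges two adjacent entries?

16

The minimum number of adjacent swaps to sort an array equals its inversion count, since every such swap removes exactly one inversion.
Count inversions — for each element, later elements that are smaller:
20: 17, 10, 13, 8, 18 → 5
17: 10, 13, 8 → 3
10: 8 → 1
23: 13, 22, 8, 18 → 4
13: 8 → 1
22: 8, 18 → 2
8: none → 0
18: none → 0
Total inversions: 5 + 3 + 1 + 4 + 1 + 2 + 0 + 0 = 16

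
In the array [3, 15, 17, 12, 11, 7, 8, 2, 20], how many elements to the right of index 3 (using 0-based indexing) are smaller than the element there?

4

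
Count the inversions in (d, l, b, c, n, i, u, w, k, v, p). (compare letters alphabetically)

14 inversions

Element-by-element contributions:
d → b, c → 2
l → b, c, i, k → 4
b → none → 0
c → none → 0
n → i, k → 2
i → none → 0
u → k, p → 2
w → k, v, p → 3
k → none → 0
v → p → 1
p → none → 0
Sum: 2 + 4 + 0 + 0 + 2 + 0 + 2 + 3 + 0 + 1 + 0 = 14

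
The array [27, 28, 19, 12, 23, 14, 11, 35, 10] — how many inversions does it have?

25

Count, for each position, how many later elements it exceeds:
27: 6
28: 6
19: 4
12: 2
23: 3
14: 2
11: 1
35: 1
10: 0
Sum: 6 + 6 + 4 + 2 + 3 + 2 + 1 + 1 + 0 = 25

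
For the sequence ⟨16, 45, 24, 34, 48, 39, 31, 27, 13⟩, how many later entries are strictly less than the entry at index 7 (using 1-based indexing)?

2 such elements

The element at index 7 is 31.
Elements after it: 27, 13
Those smaller than 31: 27, 13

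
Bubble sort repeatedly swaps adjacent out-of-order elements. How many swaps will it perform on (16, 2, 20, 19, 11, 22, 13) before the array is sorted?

Minimum adjacent swaps = number of inversions (each swap of adjacent out-of-order elements removes one inversion and no swap can remove more).
Count inversions — for each element, later elements that are smaller:
16: 2, 11, 13 → 3
2: none → 0
20: 19, 11, 13 → 3
19: 11, 13 → 2
11: none → 0
22: 13 → 1
13: none → 0
Total inversions: 3 + 0 + 3 + 2 + 0 + 1 + 0 = 9

9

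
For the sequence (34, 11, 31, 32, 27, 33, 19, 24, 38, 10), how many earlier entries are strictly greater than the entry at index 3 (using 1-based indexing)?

1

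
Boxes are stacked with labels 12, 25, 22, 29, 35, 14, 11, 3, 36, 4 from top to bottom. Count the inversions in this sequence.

Sweep left to right; for each value list the smaller values that follow it:
12 → 11, 3, 4 → 3
25 → 22, 14, 11, 3, 4 → 5
22 → 14, 11, 3, 4 → 4
29 → 14, 11, 3, 4 → 4
35 → 14, 11, 3, 4 → 4
14 → 11, 3, 4 → 3
11 → 3, 4 → 2
3 → none → 0
36 → 4 → 1
4 → none → 0
Sum: 3 + 5 + 4 + 4 + 4 + 3 + 2 + 0 + 1 + 0 = 26

26 out-of-order pairs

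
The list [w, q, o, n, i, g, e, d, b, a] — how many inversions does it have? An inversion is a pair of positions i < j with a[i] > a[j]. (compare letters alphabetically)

There are 45 inversions.

Element-by-element contributions:
w: 9
q: 8
o: 7
n: 6
i: 5
g: 4
e: 3
d: 2
b: 1
a: 0
Sum: 9 + 8 + 7 + 6 + 5 + 4 + 3 + 2 + 1 + 0 = 45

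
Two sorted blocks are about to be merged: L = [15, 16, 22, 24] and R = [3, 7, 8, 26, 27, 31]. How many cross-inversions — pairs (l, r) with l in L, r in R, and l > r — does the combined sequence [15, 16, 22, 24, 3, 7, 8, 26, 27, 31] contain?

There are 12 split inversions.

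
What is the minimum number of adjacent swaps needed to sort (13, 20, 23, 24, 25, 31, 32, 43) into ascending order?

0 adjacent swaps

The minimum number of adjacent swaps to sort an array equals its inversion count, since every such swap removes exactly one inversion.
Count inversions — for each element, later elements that are smaller:
13: none → 0
20: none → 0
23: none → 0
24: none → 0
25: none → 0
31: none → 0
32: none → 0
43: none → 0
Total inversions: 0 + 0 + 0 + 0 + 0 + 0 + 0 + 0 = 0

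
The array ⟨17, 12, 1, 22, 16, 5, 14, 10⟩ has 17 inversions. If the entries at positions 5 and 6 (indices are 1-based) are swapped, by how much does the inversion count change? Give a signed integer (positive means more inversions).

Positions 5 and 6 hold 16 and 5; after swapping, the array is [17, 12, 1, 22, 5, 16, 14, 10].
Sweep left to right; for each value list the smaller values that follow it:
17 → 12, 1, 5, 16, 14, 10 → 6
12 → 1, 5, 10 → 3
1 → none → 0
22 → 5, 16, 14, 10 → 4
5 → none → 0
16 → 14, 10 → 2
14 → 10 → 1
10 → none → 0
Sum: 6 + 3 + 0 + 4 + 0 + 2 + 1 + 0 = 16
Change: 16 − 17 = -1

-1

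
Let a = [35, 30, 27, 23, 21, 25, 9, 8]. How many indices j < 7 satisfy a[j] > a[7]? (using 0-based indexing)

7

The element at index 7 is 8.
Elements before it: 35, 30, 27, 23, 21, 25, 9
Those larger than 8: 35, 30, 27, 23, 21, 25, 9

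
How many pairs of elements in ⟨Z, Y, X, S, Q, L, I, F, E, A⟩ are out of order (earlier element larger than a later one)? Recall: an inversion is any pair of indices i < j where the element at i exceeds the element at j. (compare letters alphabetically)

Sweep left to right; for each value list the smaller values that follow it:
Z: 9
Y: 8
X: 7
S: 6
Q: 5
L: 4
I: 3
F: 2
E: 1
A: 0
Sum: 9 + 8 + 7 + 6 + 5 + 4 + 3 + 2 + 1 + 0 = 45

45 out-of-order pairs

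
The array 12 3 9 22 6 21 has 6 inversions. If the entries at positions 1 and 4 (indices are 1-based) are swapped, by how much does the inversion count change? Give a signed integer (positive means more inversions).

+1

Positions 1 and 4 hold 12 and 22; after swapping, the array is [22, 3, 9, 12, 6, 21].
Element-by-element contributions:
22 → 3, 9, 12, 6, 21 → 5
3 → none → 0
9 → 6 → 1
12 → 6 → 1
6 → none → 0
21 → none → 0
Sum: 5 + 0 + 1 + 1 + 0 + 0 = 7
Change: 7 − 6 = +1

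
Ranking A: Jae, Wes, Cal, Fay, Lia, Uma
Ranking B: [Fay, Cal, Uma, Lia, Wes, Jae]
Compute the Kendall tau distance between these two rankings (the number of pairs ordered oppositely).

11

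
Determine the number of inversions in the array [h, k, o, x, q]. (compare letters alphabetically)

1 out-of-order pair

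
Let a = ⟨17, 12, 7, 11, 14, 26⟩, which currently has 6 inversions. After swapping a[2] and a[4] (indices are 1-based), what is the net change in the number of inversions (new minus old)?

Positions 2 and 4 hold 12 and 11; after swapping, the array is [17, 11, 7, 12, 14, 26].
Element-by-element contributions:
17 → 11, 7, 12, 14 → 4
11 → 7 → 1
7 → none → 0
12 → none → 0
14 → none → 0
26 → none → 0
Sum: 4 + 1 + 0 + 0 + 0 + 0 = 5
Change: 5 − 6 = -1

-1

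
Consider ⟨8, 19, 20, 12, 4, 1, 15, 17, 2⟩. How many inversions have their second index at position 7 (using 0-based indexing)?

The element at index 7 is 17.
Elements before it: 8, 19, 20, 12, 4, 1, 15
Those larger than 17: 19, 20

2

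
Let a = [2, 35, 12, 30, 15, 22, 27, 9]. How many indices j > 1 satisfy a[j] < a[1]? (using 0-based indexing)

6 such elements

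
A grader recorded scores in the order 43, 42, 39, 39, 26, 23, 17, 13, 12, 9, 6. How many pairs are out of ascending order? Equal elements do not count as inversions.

Count, for each position, how many later elements it exceeds:
43: 10
42: 9
39: 7
39: 7
26: 6
23: 5
17: 4
13: 3
12: 2
9: 1
6: 0
Sum: 10 + 9 + 7 + 7 + 6 + 5 + 4 + 3 + 2 + 1 + 0 = 54

54 inversions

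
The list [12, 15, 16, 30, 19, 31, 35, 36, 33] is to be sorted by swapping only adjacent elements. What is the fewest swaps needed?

3 swaps

Each adjacent swap fixes exactly one inversion, so the minimum swap count equals the number of inversions.
Count inversions — for each element, later elements that are smaller:
12: none → 0
15: none → 0
16: none → 0
30: 19 → 1
19: none → 0
31: none → 0
35: 33 → 1
36: 33 → 1
33: none → 0
Total inversions: 0 + 0 + 0 + 1 + 0 + 0 + 1 + 1 + 0 = 3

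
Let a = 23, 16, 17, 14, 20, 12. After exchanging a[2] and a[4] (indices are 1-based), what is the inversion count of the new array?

Inversions: 10

Positions 2 and 4 hold 16 and 14; after swapping, the array is [23, 14, 17, 16, 20, 12].
For each element, count later entries that are smaller:
23: 5
14: 1
17: 2
16: 1
20: 1
12: 0
Sum: 5 + 1 + 2 + 1 + 1 + 0 = 10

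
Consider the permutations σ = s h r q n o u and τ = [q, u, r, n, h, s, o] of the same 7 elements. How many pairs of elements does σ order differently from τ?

13

Assign each item its position (1..7) in the first ordering, then rewrite the second ordering as that position sequence:
positions: s→1, h→2, r→3, q→4, n→5, o→6, u→7
second ordering as positions: [4, 7, 3, 5, 2, 1, 6]
Discordant pairs = inversions in this position sequence.
4: 3, 2, 1 → 3
7: 3, 5, 2, 1, 6 → 5
3: 2, 1 → 2
5: 2, 1 → 2
2: 1 → 1
1: 0
6: 0
Total: 3 + 5 + 2 + 2 + 1 + 0 + 0 = 13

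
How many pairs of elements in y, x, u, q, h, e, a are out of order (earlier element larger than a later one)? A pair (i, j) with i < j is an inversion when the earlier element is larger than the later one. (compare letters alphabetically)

Count, for each position, how many later elements it exceeds:
y → x, u, q, h, e, a → 6
x → u, q, h, e, a → 5
u → q, h, e, a → 4
q → h, e, a → 3
h → e, a → 2
e → a → 1
a → none → 0
Sum: 6 + 5 + 4 + 3 + 2 + 1 + 0 = 21

Out-of-order pairs: 21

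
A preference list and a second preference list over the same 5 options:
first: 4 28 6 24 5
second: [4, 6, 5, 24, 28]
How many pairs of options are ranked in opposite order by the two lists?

Assign each item its position (1..5) in the first ordering, then rewrite the second ordering as that position sequence:
positions: 4→1, 28→2, 6→3, 24→4, 5→5
second ordering as positions: [1, 3, 5, 4, 2]
Discordant pairs = inversions in this position sequence.
1: 0
3: 2 → 1
5: 4, 2 → 2
4: 2 → 1
2: 0
Total: 0 + 1 + 2 + 1 + 0 = 4

4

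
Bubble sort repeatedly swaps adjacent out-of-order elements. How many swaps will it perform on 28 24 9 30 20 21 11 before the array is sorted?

14

Minimum adjacent swaps = number of inversions (each swap of adjacent out-of-order elements removes one inversion and no swap can remove more).
Count inversions — for each element, later elements that are smaller:
28: 24, 9, 20, 21, 11 → 5
24: 9, 20, 21, 11 → 4
9: none → 0
30: 20, 21, 11 → 3
20: 11 → 1
21: 11 → 1
11: none → 0
Total inversions: 5 + 4 + 0 + 3 + 1 + 1 + 0 = 14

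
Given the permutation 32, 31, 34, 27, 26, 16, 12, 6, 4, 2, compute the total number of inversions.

43

Sweep left to right; for each value list the smaller values that follow it:
32: 8
31: 7
34: 7
27: 6
26: 5
16: 4
12: 3
6: 2
4: 1
2: 0
Sum: 8 + 7 + 7 + 6 + 5 + 4 + 3 + 2 + 1 + 0 = 43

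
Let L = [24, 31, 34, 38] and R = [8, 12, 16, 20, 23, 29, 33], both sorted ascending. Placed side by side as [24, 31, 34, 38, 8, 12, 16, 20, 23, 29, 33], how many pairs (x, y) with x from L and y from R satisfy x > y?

25 cross-inversions

For each element r of the right run, count left-run elements greater than r:
r = 8: 24, 31, 34, 38 → 4
r = 12: 24, 31, 34, 38 → 4
r = 16: 24, 31, 34, 38 → 4
r = 20: 24, 31, 34, 38 → 4
r = 23: 24, 31, 34, 38 → 4
r = 29: 31, 34, 38 → 3
r = 33: 34, 38 → 2
Cross-inversions: 4 + 4 + 4 + 4 + 4 + 3 + 2 = 25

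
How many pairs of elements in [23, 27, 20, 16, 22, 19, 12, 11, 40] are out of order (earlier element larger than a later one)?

24

Sweep left to right; for each value list the smaller values that follow it:
23 → 20, 16, 22, 19, 12, 11 → 6
27 → 20, 16, 22, 19, 12, 11 → 6
20 → 16, 19, 12, 11 → 4
16 → 12, 11 → 2
22 → 19, 12, 11 → 3
19 → 12, 11 → 2
12 → 11 → 1
11 → none → 0
40 → none → 0
Sum: 6 + 6 + 4 + 2 + 3 + 2 + 1 + 0 + 0 = 24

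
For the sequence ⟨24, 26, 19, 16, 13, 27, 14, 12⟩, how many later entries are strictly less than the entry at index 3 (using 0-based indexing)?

3

The element at index 3 is 16.
Elements after it: 13, 27, 14, 12
Those smaller than 16: 13, 14, 12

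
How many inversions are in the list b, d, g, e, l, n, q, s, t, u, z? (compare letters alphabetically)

Element-by-element contributions:
b: 0
d: 0
g: 1
e: 0
l: 0
n: 0
q: 0
s: 0
t: 0
u: 0
z: 0
Sum: 0 + 0 + 1 + 0 + 0 + 0 + 0 + 0 + 0 + 0 + 0 = 1

There is 1 inversion.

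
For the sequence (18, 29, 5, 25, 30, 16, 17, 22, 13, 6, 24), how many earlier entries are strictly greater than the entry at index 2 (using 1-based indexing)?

0

The element at index 2 is 29.
Elements before it: 18
None of them are larger than 29.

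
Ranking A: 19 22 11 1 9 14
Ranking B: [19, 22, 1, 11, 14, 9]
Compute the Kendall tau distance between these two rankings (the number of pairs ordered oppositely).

Assign each item its position (1..6) in the first ordering, then rewrite the second ordering as that position sequence:
positions: 19→1, 22→2, 11→3, 1→4, 9→5, 14→6
second ordering as positions: [1, 2, 4, 3, 6, 5]
Discordant pairs = inversions in this position sequence.
1: 0
2: 0
4: 3 → 1
3: 0
6: 5 → 1
5: 0
Total: 0 + 0 + 1 + 0 + 1 + 0 = 2

2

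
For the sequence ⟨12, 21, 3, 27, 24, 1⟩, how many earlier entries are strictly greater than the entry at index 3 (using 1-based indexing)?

2 such elements

The element at index 3 is 3.
Elements before it: 12, 21
Those larger than 3: 12, 21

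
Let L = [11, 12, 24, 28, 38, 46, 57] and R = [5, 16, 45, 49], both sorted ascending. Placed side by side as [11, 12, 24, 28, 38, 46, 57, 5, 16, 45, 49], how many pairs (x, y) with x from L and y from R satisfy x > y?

15

Count, for every r in R, how many entries of L exceed r:
r = 5: 11, 12, 24, 28, 38, 46, 57 → 7
r = 16: 24, 28, 38, 46, 57 → 5
r = 45: 46, 57 → 2
r = 49: 57 → 1
Cross-inversions: 7 + 5 + 2 + 1 = 15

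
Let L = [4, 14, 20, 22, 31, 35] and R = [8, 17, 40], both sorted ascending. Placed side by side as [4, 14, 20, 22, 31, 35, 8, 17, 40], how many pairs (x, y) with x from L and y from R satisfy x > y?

9 cross-inversions

Take each right-half value and tally the left-half values above it:
r = 8: 14, 20, 22, 31, 35 → 5
r = 17: 20, 22, 31, 35 → 4
r = 40: none → 0
Cross-inversions: 5 + 4 + 0 = 9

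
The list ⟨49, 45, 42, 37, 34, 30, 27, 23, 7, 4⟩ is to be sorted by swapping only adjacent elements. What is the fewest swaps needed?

Adjacent swaps: 45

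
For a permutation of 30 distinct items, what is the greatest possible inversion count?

The maximum occurs when the array is in strictly decreasing order: every one of the C(30, 2) pairs is inverted.
C(30, 2) = 30·29/2 = 435

435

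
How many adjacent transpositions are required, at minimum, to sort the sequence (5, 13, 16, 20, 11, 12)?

6

Each adjacent swap fixes exactly one inversion, so the minimum swap count equals the number of inversions.
Count inversions — for each element, later elements that are smaller:
5: none → 0
13: 11, 12 → 2
16: 11, 12 → 2
20: 11, 12 → 2
11: none → 0
12: none → 0
Total inversions: 0 + 2 + 2 + 2 + 0 + 0 = 6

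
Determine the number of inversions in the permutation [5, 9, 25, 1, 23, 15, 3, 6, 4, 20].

Element-by-element contributions:
5 → 1, 3, 4 → 3
9 → 1, 3, 6, 4 → 4
25 → 1, 23, 15, 3, 6, 4, 20 → 7
1 → none → 0
23 → 15, 3, 6, 4, 20 → 5
15 → 3, 6, 4 → 3
3 → none → 0
6 → 4 → 1
4 → none → 0
20 → none → 0
Sum: 3 + 4 + 7 + 0 + 5 + 3 + 0 + 1 + 0 + 0 = 23

23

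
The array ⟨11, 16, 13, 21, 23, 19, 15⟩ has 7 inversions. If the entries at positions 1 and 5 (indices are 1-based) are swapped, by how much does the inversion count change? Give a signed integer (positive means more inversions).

+7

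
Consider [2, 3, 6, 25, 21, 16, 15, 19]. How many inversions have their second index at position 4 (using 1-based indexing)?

0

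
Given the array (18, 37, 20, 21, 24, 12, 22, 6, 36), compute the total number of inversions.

There are 18 inversions.

Count, for each position, how many later elements it exceeds:
18: 2
37: 7
20: 2
21: 2
24: 3
12: 1
22: 1
6: 0
36: 0
Sum: 2 + 7 + 2 + 2 + 3 + 1 + 1 + 0 + 0 = 18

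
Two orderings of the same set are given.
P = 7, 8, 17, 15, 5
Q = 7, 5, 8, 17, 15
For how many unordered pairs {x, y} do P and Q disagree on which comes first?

Disagreeing pairs: 3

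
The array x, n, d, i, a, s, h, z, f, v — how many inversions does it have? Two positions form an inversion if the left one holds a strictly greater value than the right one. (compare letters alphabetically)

22 inversions

Sweep left to right; for each value list the smaller values that follow it:
x: 8
n: 5
d: 1
i: 3
a: 0
s: 2
h: 1
z: 2
f: 0
v: 0
Sum: 8 + 5 + 1 + 3 + 0 + 2 + 1 + 2 + 0 + 0 = 22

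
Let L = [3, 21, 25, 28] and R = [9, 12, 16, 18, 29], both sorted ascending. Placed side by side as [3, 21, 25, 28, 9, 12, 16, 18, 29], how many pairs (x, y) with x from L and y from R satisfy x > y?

12

Count, for every r in R, how many entries of L exceed r:
r = 9: 21, 25, 28 → 3
r = 12: 21, 25, 28 → 3
r = 16: 21, 25, 28 → 3
r = 18: 21, 25, 28 → 3
r = 29: none → 0
Cross-inversions: 3 + 3 + 3 + 3 + 0 = 12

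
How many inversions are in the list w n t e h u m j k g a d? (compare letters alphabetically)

Out-of-order pairs: 51

Count, for each position, how many later elements it exceeds:
w → n, t, e, h, u, m, j, k, g, a, d → 11
n → e, h, m, j, k, g, a, d → 8
t → e, h, m, j, k, g, a, d → 8
e → a, d → 2
h → g, a, d → 3
u → m, j, k, g, a, d → 6
m → j, k, g, a, d → 5
j → g, a, d → 3
k → g, a, d → 3
g → a, d → 2
a → none → 0
d → none → 0
Sum: 11 + 8 + 8 + 2 + 3 + 6 + 5 + 3 + 3 + 2 + 0 + 0 = 51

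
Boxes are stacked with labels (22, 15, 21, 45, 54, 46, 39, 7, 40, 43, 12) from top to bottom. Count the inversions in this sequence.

Count, for each position, how many later elements it exceeds:
22 → 15, 21, 7, 12 → 4
15 → 7, 12 → 2
21 → 7, 12 → 2
45 → 39, 7, 40, 43, 12 → 5
54 → 46, 39, 7, 40, 43, 12 → 6
46 → 39, 7, 40, 43, 12 → 5
39 → 7, 12 → 2
7 → none → 0
40 → 12 → 1
43 → 12 → 1
12 → none → 0
Sum: 4 + 2 + 2 + 5 + 6 + 5 + 2 + 0 + 1 + 1 + 0 = 28

28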